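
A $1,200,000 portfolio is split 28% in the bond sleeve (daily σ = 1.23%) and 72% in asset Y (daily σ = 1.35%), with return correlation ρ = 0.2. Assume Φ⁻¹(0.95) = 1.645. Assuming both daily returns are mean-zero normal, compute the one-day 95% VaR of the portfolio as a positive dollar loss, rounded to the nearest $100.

σ_p² = 0.28²·1.23² + 0.72²·1.35² + 2·0.2·0.28·0.72·1.23·1.35 = 1.1973 (%²).
σ_p = √1.1973 = 1.094%.
VaR = 1.645 × 1.094% = 1.800%; on $1,200,000 that is $21,600.

$21,600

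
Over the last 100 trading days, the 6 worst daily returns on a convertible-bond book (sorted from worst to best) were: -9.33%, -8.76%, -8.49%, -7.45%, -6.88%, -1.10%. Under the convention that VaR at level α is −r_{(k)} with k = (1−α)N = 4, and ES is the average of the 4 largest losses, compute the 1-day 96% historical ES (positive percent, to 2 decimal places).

The 4 worst returns sum to -34.03%.
ES = −(-34.03%) / 4 = 8.5075% ≈ 8.51%.

8.51%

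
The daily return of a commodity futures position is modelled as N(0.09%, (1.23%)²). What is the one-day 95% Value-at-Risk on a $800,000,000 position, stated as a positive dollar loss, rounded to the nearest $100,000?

At 95% one-sided, z = 1.645.
VaR = −μ + z·σ = −(0.09%) + 1.645 × 1.23% = 1.933%.
On $800,000,000: 0.01933 × $800,000,000 = $15,464,000.

$15,500,000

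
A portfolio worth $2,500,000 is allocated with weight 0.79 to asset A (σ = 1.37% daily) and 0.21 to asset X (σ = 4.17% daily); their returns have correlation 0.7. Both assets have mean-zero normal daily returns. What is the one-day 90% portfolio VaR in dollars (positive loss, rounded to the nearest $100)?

$57,900

σ_p² = 0.79²·1.37² + 0.21²·4.17² + 2·0.7·0.79·0.21·1.37·4.17 = 3.2651 (%²).
σ_p = √3.2651 = 1.807%.
At 90%, z = 1.282.
VaR = 1.282 × 1.807% = 2.317%; on $2,500,000 that is $57,925.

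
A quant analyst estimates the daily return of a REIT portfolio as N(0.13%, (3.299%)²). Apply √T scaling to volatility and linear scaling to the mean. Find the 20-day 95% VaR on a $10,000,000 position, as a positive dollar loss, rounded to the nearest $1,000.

At 95%, z = 1.645.
σ_{20d} = 3.299% × √20 = 14.754%; μ_{20d} = 20 × 0.13% = 2.600%.
VaR = −(2.600%) + 1.645 × 14.754% = 21.670%.
On $10,000,000: 0.21670 × $10,000,000 = $2,167,000.

$2,167,000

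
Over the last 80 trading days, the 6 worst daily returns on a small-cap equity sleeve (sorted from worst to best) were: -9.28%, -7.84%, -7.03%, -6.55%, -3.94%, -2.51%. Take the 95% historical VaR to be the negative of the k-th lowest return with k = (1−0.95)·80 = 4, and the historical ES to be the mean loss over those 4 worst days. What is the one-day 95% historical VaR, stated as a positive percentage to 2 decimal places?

k = 4; the 4th lowest return is -6.55%, so VaR = 6.55%.

6.55%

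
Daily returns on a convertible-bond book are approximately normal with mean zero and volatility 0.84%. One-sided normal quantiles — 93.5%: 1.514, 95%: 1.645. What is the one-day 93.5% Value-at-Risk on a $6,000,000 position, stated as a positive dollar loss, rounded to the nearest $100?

VaR = z·σ = 1.514 × 0.84% = 1.272%.
On $6,000,000: 0.01272 × $6,000,000 = $76,320.

$76,300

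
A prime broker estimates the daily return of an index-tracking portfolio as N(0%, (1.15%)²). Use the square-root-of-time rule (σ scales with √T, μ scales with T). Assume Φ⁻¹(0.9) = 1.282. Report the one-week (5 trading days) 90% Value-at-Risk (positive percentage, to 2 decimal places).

σ_{5d} = 1.15% × √5 = 2.571%.
VaR = 1.282 × 2.571% = 3.296%.

3.30%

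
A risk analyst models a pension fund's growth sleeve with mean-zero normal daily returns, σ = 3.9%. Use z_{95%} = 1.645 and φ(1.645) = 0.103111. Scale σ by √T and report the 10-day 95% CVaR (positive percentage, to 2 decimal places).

σ_{10d} = 3.9% × √10 = 12.333%.
ES multiplier = φ(z)/(1−α) = 0.103111/0.05 = 2.062.
ES = 12.333% × 2.062 = 25.431%.

25.43%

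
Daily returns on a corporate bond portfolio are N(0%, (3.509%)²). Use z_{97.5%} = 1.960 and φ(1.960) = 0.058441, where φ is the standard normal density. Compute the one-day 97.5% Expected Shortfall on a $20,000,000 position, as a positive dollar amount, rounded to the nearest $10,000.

$1,640,000

Tail multiplier: φ(z)/(1−α) = 0.058441 / 0.025 = 2.338.
ES = 3.509% × 2.338 = 8.204%.
On $20,000,000: 0.08204 × $20,000,000 = $1,640,800.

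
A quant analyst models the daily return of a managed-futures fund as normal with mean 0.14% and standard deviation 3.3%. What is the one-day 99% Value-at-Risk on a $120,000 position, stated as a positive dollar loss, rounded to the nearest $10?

$9,040

At 99% one-sided, z = 2.326.
VaR = −μ + z·σ = −(0.14%) + 2.326 × 3.3% = 7.536%.
On $120,000: 0.07536 × $120,000 = $9,043.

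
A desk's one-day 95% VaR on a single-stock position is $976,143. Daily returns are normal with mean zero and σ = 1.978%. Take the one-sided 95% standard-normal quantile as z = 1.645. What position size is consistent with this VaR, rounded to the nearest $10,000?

$30,000,000

VaR as a fraction of value: z·σ = 1.645 × 1.978% = 3.25381%.
Position = $976,143 / 0.0325381 = $30,000,000.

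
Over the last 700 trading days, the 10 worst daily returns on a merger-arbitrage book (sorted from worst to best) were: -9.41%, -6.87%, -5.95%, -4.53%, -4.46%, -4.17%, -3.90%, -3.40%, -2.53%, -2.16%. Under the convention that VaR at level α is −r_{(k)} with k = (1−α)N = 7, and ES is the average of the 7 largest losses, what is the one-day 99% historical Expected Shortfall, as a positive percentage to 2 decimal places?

5.61%

The 7 worst returns sum to -39.29%.
ES = −(-39.29%) / 7 = 5.6128…% ≈ 5.61%.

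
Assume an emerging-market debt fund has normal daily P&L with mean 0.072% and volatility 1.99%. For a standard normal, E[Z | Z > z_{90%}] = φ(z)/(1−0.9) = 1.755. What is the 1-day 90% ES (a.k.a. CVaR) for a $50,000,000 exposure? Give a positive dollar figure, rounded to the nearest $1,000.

$1,710,000

ES = −(0.072%) + 1.99% × 1.755 = 3.420%.
On $50,000,000: 0.03420 × $50,000,000 = $1,710,000.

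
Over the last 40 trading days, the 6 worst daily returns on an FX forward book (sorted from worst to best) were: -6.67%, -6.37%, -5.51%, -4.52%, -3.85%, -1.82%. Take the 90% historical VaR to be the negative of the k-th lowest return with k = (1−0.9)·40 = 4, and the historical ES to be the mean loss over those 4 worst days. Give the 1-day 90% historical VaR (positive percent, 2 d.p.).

k = 4; the 4th lowest return is -4.52%, so VaR = 4.52%.

4.52%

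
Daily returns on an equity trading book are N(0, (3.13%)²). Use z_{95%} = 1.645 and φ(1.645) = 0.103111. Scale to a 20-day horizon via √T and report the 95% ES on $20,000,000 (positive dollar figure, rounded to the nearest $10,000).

σ_{20d} = 3.13% × √20 = 13.998%.
ES multiplier = φ(z)/(1−α) = 0.103111/0.05 = 2.062.
ES = 13.998% × 2.062 = 28.864%; on $20,000,000: $5,772,800.

$5,770,000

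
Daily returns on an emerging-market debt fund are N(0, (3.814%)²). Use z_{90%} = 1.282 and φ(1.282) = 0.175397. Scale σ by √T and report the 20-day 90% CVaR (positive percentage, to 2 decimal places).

29.92%

σ_{20d} = 3.814% × √20 = 17.057%.
ES multiplier = φ(z)/(1−α) = 0.175397/0.1 = 1.754.
ES = 17.057% × 1.754 = 29.918%.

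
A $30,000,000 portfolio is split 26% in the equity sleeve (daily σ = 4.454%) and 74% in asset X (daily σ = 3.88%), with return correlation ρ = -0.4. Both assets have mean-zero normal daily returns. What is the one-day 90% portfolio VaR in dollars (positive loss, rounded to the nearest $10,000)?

σ_p² = 0.26²·4.454² + 0.74²·3.88² + 2·-0.4·0.26·0.74·4.454·3.88 = 6.9249 (%²).
σ_p = √6.9249 = 2.632%.
At 90%, z = 1.282.
VaR = 1.282 × 2.632% = 3.374%; on $30,000,000 that is $1,012,200.

$1,010,000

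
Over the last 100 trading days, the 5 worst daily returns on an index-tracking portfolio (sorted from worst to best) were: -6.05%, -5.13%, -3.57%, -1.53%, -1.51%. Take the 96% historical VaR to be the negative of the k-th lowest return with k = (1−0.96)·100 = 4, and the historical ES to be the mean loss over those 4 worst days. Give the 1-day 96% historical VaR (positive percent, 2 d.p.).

k = 4; the 4th lowest return is -1.53%, so VaR = 1.53%.

1.53%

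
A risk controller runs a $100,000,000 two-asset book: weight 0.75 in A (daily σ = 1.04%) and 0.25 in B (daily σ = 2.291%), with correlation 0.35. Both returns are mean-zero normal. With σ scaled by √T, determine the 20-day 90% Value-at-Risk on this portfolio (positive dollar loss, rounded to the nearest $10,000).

$6,410,000

σ_p = √(0.75²·1.04² + 0.25²·2.291² + 2·0.35·0.75·0.25·1.04·2.291) = 1.118%.
σ_{20d} = 1.118% × √20 = 5.000%.
z(90%) = 1.282.
VaR = 1.282 × 5.000% = 6.410%; on $100,000,000 that is $6,410,000.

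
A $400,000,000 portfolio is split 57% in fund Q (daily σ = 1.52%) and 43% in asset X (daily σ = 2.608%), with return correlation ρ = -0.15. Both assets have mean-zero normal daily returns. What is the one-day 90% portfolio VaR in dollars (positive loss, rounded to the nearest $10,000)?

σ_p² = 0.57²·1.52² + 0.43²·2.608² + 2·-0.15·0.57·0.43·1.52·2.608 = 1.7168 (%²).
σ_p = √1.7168 = 1.310%.
At 90%, z = 1.282.
VaR = 1.282 × 1.310% = 1.679%; on $400,000,000 that is $6,716,000.

$6,720,000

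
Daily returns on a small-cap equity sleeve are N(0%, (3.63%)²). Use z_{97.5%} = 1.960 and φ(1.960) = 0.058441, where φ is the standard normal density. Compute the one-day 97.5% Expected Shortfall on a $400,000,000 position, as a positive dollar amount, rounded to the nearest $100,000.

Tail multiplier: φ(z)/(1−α) = 0.058441 / 0.025 = 2.338.
ES = 3.63% × 2.338 = 8.487%.
On $400,000,000: 0.08487 × $400,000,000 = $33,948,000.

$33,900,000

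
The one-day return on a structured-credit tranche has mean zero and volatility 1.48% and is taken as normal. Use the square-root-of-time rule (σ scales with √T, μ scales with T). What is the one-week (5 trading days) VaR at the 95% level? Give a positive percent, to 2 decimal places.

At 95%, z = 1.645.
σ_{5d} = 1.48% × √5 = 3.309%.
VaR = 1.645 × 3.309% = 5.443%.

5.44%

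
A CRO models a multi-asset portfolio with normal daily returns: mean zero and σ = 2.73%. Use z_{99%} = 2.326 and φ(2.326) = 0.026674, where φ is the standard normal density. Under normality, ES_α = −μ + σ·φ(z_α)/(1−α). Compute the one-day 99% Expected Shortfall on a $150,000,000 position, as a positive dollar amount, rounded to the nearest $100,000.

$10,900,000

Tail multiplier: φ(z)/(1−α) = 0.026674 / 0.01 = 2.667.
ES = 2.73% × 2.667 = 7.281%.
On $150,000,000: 0.07281 × $150,000,000 = $10,921,500.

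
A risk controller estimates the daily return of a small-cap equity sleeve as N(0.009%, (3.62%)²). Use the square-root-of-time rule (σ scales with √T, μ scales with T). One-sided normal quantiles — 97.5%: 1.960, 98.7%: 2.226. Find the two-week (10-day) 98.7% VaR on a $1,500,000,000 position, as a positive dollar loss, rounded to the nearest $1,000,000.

σ_{10d} = 3.62% × √10 = 11.447%; μ_{10d} = 10 × 0.009% = 0.090%.
VaR = −(0.090%) + 2.226 × 11.447% = 25.391%.
On $1,500,000,000: 0.25391 × $1,500,000,000 = $380,865,000.

$381,000,000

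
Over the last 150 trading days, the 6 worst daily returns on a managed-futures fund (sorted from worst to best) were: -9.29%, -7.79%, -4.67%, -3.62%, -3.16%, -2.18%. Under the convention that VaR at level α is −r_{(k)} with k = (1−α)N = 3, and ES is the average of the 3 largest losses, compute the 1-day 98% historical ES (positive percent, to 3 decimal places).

7.250%

The 3 worst returns sum to -21.75%.
ES = −(-21.75%) / 3 = 7.25% ≈ 7.250%.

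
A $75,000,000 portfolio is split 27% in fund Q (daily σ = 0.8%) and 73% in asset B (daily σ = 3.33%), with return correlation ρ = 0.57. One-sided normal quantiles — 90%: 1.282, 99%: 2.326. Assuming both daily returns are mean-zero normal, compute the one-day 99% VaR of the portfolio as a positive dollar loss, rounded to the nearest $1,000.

$4,466,000

σ_p² = 0.27²·0.8² + 0.73²·3.33² + 2·0.57·0.27·0.73·0.8·3.33 = 6.5545 (%²).
σ_p = √6.5545 = 2.560%.
VaR = 2.326 × 2.560% = 5.955%; on $75,000,000 that is $4,466,250.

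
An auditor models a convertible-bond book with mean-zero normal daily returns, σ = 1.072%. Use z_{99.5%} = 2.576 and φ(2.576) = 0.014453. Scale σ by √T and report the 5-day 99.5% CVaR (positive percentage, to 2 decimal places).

σ_{5d} = 1.072% × √5 = 2.397%.
ES multiplier = φ(z)/(1−α) = 0.014453/0.005 = 2.891.
ES = 2.397% × 2.891 = 6.930%.

6.93%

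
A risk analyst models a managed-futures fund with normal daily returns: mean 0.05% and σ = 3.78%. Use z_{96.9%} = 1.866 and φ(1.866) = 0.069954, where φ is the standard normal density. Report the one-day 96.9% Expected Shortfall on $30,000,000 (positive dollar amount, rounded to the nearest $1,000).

Tail multiplier: φ(z)/(1−α) = 0.069954 / 0.031 = 2.257.
ES = −(0.05%) + 3.78% × 2.257 = 8.481%.
On $30,000,000: 0.08481 × $30,000,000 = $2,544,300.

$2,544,000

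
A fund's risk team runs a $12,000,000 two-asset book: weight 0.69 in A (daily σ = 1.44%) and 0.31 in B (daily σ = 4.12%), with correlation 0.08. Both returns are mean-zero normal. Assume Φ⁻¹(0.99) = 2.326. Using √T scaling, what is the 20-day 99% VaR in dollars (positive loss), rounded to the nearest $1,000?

σ_p = √(0.69²·1.44² + 0.31²·4.12² + 2·0.08·0.69·0.31·1.44·4.12) = 1.680%.
σ_{20d} = 1.680% × √20 = 7.513%.
VaR = 2.326 × 7.513% = 17.475%; on $12,000,000 that is $2,097,000.

$2,097,000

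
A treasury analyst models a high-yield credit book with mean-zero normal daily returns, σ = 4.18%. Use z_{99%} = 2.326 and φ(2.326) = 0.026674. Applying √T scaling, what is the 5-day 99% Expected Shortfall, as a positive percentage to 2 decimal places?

24.93%

σ_{5d} = 4.18% × √5 = 9.347%.
ES multiplier = φ(z)/(1−α) = 0.026674/0.01 = 2.667.
ES = 9.347% × 2.667 = 24.928%.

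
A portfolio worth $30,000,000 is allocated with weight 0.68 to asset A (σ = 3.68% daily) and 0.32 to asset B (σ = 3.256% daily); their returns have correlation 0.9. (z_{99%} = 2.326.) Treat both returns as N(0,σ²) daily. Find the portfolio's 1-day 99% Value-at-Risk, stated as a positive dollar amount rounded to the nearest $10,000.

σ_p² = 0.68²·3.68² + 0.32²·3.256² + 2·0.9·0.68·0.32·3.68·3.256 = 12.0407 (%²).
σ_p = √12.0407 = 3.470%.
VaR = 2.326 × 3.470% = 8.071%; on $30,000,000 that is $2,421,300.

$2,420,000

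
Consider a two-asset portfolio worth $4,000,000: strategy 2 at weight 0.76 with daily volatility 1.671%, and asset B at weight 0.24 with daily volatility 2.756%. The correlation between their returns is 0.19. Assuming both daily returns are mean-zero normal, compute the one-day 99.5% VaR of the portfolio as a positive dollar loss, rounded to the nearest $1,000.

$159,000

σ_p² = 0.76²·1.671² + 0.24²·2.756² + 2·0.19·0.76·0.24·1.671·2.756 = 2.3695 (%²).
σ_p = √2.3695 = 1.539%.
At 99.5%, z = 2.576.
VaR = 2.576 × 1.539% = 3.964%; on $4,000,000 that is $158,560.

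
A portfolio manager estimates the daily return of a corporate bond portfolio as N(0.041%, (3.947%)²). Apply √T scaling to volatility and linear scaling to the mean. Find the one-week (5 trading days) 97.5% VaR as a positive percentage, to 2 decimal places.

17.09%

At 97.5%, z = 1.960.
σ_{5d} = 3.947% × √5 = 8.826%; μ_{5d} = 5 × 0.041% = 0.205%.
VaR = −(0.205%) + 1.960 × 8.826% = 17.094%.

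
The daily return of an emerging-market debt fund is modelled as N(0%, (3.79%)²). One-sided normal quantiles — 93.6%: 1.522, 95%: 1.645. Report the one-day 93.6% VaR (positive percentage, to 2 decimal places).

5.77%

VaR = z·σ = 1.522 × 3.79% = 5.768%.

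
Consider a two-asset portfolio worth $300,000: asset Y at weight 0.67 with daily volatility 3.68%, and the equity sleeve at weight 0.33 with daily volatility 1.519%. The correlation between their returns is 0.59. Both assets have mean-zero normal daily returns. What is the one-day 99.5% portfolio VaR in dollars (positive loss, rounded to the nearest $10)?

$21,570

σ_p² = 0.67²·3.68² + 0.33²·1.519² + 2·0.59·0.67·0.33·3.68·1.519 = 7.7889 (%²).
σ_p = √7.7889 = 2.791%.
At 99.5%, z = 2.576.
VaR = 2.576 × 2.791% = 7.190%; on $300,000 that is $21,570.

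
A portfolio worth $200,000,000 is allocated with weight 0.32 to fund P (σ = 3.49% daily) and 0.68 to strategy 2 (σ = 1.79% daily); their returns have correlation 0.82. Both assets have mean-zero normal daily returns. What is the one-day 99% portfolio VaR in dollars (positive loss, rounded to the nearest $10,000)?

$10,360,000

σ_p² = 0.32²·3.49² + 0.68²·1.79² + 2·0.82·0.32·0.68·3.49·1.79 = 4.9582 (%²).
σ_p = √4.9582 = 2.227%.
At 99%, z = 2.326.
VaR = 2.326 × 2.227% = 5.180%; on $200,000,000 that is $10,360,000.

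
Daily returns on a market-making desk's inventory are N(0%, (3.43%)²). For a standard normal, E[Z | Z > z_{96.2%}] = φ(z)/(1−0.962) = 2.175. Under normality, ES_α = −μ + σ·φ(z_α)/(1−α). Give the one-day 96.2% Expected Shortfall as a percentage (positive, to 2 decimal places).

ES = 3.43% × 2.175 = 7.460%.

7.46%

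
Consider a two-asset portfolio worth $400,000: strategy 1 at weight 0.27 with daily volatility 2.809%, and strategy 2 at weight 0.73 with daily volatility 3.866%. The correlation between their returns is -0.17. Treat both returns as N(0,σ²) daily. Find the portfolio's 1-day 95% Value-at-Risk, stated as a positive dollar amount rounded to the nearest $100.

$18,400

σ_p² = 0.27²·2.809² + 0.73²·3.866² + 2·-0.17·0.27·0.73·2.809·3.866 = 7.8122 (%²).
σ_p = √7.8122 = 2.795%.
At 95%, z = 1.645.
VaR = 1.645 × 2.795% = 4.598%; on $400,000 that is $18,392.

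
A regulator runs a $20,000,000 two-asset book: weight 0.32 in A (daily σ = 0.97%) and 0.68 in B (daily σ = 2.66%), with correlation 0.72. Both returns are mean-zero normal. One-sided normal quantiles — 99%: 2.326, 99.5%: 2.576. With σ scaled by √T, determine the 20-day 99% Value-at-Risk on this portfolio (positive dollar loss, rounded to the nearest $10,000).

σ_p = √(0.32²·0.97² + 0.68²·2.66² + 2·0.72·0.32·0.68·0.97·2.66) = 2.044%.
σ_{20d} = 2.044% × √20 = 9.141%.
VaR = 2.326 × 9.141% = 21.262%; on $20,000,000 that is $4,252,400.

$4,250,000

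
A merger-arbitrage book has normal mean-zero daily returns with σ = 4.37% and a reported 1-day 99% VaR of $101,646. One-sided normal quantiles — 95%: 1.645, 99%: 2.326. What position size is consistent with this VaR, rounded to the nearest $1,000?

$1,000,000

VaR as a fraction of value: z·σ = 2.326 × 4.37% = 10.1646%.
Position = $101,646 / 0.101646 = $999,998.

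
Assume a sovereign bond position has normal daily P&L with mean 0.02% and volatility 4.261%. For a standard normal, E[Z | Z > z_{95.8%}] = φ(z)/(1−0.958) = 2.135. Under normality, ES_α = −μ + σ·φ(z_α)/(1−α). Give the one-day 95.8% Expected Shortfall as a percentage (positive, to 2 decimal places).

9.08%

ES = −(0.02%) + 4.261% × 2.135 = 9.077%.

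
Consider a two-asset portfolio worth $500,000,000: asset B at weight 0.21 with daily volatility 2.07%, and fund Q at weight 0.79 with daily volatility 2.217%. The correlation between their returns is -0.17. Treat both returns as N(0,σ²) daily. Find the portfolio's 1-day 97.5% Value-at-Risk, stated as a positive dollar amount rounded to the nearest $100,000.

σ_p² = 0.21²·2.07² + 0.79²·2.217² + 2·-0.17·0.21·0.79·2.07·2.217 = 2.9976 (%²).
σ_p = √2.9976 = 1.731%.
At 97.5%, z = 1.960.
VaR = 1.960 × 1.731% = 3.393%; on $500,000,000 that is $16,965,000.

$17,000,000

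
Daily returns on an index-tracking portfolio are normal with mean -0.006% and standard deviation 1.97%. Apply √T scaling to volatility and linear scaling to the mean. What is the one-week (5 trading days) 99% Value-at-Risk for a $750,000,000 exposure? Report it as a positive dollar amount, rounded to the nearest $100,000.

At 99%, z = 2.326.
σ_{5d} = 1.97% × √5 = 4.405%; μ_{5d} = 5 × -0.006% = -0.030%.
VaR = −(-0.030%) + 2.326 × 4.405% = 10.276%.
On $750,000,000: 0.10276 × $750,000,000 = $77,070,000.

$77,100,000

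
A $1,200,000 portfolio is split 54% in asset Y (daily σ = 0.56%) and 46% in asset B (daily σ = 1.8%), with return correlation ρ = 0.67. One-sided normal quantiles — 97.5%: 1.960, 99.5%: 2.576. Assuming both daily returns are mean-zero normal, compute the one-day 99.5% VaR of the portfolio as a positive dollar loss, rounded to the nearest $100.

$32,600

σ_p² = 0.54²·0.56² + 0.46²·1.8² + 2·0.67·0.54·0.46·0.56·1.8 = 1.1125 (%²).
σ_p = √1.1125 = 1.055%.
VaR = 2.576 × 1.055% = 2.718%; on $1,200,000 that is $32,616.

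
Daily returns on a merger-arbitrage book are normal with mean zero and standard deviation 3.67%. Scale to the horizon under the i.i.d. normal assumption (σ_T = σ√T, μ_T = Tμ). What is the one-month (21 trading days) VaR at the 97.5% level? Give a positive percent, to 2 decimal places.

At 97.5%, z = 1.960.
σ_{21d} = 3.67% × √21 = 16.818%.
VaR = 1.960 × 16.818% = 32.963%.

32.96%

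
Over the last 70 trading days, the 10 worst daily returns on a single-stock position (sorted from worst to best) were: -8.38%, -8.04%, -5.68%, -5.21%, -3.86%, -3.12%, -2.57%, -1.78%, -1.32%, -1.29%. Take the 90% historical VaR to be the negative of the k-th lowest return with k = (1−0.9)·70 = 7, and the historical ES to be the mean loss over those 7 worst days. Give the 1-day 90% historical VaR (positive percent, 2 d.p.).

2.57%

k = 7; the 7th lowest return is -2.57%, so VaR = 2.57%.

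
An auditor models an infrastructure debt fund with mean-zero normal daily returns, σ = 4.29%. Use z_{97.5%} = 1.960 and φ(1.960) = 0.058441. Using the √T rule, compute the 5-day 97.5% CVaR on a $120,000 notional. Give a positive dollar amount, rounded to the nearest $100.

σ_{5d} = 4.29% × √5 = 9.593%.
ES multiplier = φ(z)/(1−α) = 0.058441/0.025 = 2.338.
ES = 9.593% × 2.338 = 22.428%; on $120,000: $26,914.

$26,900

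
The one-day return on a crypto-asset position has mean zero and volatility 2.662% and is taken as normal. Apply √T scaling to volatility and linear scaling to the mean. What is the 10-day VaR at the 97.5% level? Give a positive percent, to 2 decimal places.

At 97.5%, z = 1.960.
σ_{10d} = 2.662% × √10 = 8.418%.
VaR = 1.960 × 8.418% = 16.499%.

16.50%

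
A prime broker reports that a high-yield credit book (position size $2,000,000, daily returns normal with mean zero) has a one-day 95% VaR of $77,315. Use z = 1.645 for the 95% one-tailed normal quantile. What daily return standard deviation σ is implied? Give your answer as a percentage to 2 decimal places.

2.35%

VaR as a fraction: $77,315 / $2,000,000 = 3.866%.
σ = VaR / z = 3.866% / 1.645 = 2.350%.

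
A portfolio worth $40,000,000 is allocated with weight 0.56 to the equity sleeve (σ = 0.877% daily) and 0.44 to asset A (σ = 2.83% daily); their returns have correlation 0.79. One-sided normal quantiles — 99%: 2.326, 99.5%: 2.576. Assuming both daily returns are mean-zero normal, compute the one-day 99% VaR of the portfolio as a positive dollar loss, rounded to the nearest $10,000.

σ_p² = 0.56²·0.877² + 0.44²·2.83² + 2·0.79·0.56·0.44·0.877·2.83 = 2.7580 (%²).
σ_p = √2.7580 = 1.661%.
VaR = 2.326 × 1.661% = 3.863%; on $40,000,000 that is $1,545,200.

$1,550,000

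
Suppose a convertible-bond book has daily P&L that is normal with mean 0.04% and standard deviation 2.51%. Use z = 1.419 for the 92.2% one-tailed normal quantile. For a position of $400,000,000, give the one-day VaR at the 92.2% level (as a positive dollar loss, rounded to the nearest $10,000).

VaR = −μ + z·σ = −(0.04%) + 1.419 × 2.51% = 3.522%.
On $400,000,000: 0.03522 × $400,000,000 = $14,088,000.

$14,090,000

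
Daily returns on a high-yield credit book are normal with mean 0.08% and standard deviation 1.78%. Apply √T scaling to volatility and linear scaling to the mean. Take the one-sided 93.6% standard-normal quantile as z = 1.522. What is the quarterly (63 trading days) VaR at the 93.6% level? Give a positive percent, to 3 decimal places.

σ_{63d} = 1.78% × √63 = 14.128%; μ_{63d} = 63 × 0.08% = 5.040%.
VaR = −(5.040%) + 1.522 × 14.128% = 16.463%.

16.463%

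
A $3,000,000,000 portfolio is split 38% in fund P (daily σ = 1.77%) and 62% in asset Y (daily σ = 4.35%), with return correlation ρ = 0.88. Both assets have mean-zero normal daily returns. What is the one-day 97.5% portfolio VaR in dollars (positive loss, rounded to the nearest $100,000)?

$194,300,000

σ_p² = 0.38²·1.77² + 0.62²·4.35² + 2·0.88·0.38·0.62·1.77·4.35 = 10.9188 (%²).
σ_p = √10.9188 = 3.304%.
At 97.5%, z = 1.960.
VaR = 1.960 × 3.304% = 6.476%; on $3,000,000,000 that is $194,280,000.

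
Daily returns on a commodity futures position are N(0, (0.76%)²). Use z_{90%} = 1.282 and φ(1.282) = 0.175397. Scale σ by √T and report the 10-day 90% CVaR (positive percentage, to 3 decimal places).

σ_{10d} = 0.76% × √10 = 2.403%.
ES multiplier = φ(z)/(1−α) = 0.175397/0.1 = 1.754.
ES = 2.403% × 1.754 = 4.215%.

4.215%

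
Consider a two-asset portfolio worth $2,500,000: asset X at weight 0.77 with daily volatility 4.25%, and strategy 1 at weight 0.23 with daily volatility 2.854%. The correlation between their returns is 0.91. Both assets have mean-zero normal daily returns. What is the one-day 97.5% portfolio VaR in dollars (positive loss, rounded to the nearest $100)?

$190,100

σ_p² = 0.77²·4.25² + 0.23²·2.854² + 2·0.91·0.77·0.23·4.25·2.854 = 15.0497 (%²).
σ_p = √15.0497 = 3.879%.
At 97.5%, z = 1.960.
VaR = 1.960 × 3.879% = 7.603%; on $2,500,000 that is $190,075.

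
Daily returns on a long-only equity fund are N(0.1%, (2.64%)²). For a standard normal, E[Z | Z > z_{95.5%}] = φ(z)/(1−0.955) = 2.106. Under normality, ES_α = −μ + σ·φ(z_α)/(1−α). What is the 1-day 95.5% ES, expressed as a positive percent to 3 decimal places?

ES = −(0.1%) + 2.64% × 2.106 = 5.460%.

5.460%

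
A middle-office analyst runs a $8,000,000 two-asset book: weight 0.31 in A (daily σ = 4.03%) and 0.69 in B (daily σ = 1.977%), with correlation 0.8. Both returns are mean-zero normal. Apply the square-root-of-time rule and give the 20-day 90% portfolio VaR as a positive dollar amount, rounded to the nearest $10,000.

σ_p = √(0.31²·4.03² + 0.69²·1.977² + 2·0.8·0.31·0.69·4.03·1.977) = 2.480%.
σ_{20d} = 2.480% × √20 = 11.091%.
z(90%) = 1.282.
VaR = 1.282 × 11.091% = 14.219%; on $8,000,000 that is $1,137,520.

$1,140,000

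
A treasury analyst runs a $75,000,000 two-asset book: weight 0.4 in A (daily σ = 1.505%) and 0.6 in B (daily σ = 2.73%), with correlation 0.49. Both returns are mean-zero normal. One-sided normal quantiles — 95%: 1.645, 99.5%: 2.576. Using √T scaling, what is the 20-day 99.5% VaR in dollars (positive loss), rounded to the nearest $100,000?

$17,300,000

σ_p = √(0.4²·1.505² + 0.6²·2.73² + 2·0.49·0.4·0.6·1.505·2.73) = 2.003%.
σ_{20d} = 2.003% × √20 = 8.958%.
VaR = 2.576 × 8.958% = 23.076%; on $75,000,000 that is $17,307,000.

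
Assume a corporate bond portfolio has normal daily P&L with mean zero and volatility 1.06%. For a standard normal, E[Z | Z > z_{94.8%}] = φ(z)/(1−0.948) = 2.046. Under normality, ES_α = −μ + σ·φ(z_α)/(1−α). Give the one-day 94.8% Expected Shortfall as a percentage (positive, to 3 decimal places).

ES = 1.06% × 2.046 = 2.169%.

2.169%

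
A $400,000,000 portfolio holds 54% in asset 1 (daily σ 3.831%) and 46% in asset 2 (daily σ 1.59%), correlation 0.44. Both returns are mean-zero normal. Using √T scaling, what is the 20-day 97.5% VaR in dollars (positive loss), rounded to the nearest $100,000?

σ_p = √(0.54²·3.831² + 0.46²·1.59² + 2·0.44·0.54·0.46·3.831·1.59) = 2.479%.
σ_{20d} = 2.479% × √20 = 11.086%.
z(97.5%) = 1.960.
VaR = 1.960 × 11.086% = 21.729%; on $400,000,000 that is $86,916,000.

$86,900,000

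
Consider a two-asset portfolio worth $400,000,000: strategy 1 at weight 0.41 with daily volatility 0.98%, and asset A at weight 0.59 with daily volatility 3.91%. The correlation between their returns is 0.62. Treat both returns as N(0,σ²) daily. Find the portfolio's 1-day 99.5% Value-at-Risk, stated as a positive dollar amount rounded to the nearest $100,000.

σ_p² = 0.41²·0.98² + 0.59²·3.91² + 2·0.62·0.41·0.59·0.98·3.91 = 6.6326 (%²).
σ_p = √6.6326 = 2.575%.
At 99.5%, z = 2.576.
VaR = 2.576 × 2.575% = 6.633%; on $400,000,000 that is $26,532,000.

$26,500,000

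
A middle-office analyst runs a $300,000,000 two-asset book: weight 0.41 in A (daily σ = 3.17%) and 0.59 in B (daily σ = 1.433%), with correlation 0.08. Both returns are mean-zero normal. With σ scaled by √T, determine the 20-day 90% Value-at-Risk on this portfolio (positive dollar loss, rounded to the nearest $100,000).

$27,600,000

σ_p = √(0.41²·3.17² + 0.59²·1.433² + 2·0.08·0.41·0.59·3.17·1.433) = 1.606%.
σ_{20d} = 1.606% × √20 = 7.182%.
z(90%) = 1.282.
VaR = 1.282 × 7.182% = 9.207%; on $300,000,000 that is $27,621,000.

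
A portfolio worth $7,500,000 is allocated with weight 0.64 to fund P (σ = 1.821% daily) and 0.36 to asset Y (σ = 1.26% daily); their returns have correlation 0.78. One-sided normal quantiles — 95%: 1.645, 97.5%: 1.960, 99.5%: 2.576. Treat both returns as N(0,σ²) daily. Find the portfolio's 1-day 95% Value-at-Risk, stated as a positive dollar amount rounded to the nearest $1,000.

$191,000

σ_p² = 0.64²·1.821² + 0.36²·1.26² + 2·0.78·0.64·0.36·1.821·1.26 = 2.3887 (%²).
σ_p = √2.3887 = 1.546%.
VaR = 1.645 × 1.546% = 2.543%; on $7,500,000 that is $190,725.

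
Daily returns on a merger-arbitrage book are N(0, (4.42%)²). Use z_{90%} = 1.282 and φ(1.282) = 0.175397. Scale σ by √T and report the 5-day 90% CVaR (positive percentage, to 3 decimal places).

σ_{5d} = 4.42% × √5 = 9.883%.
ES multiplier = φ(z)/(1−α) = 0.175397/0.1 = 1.754.
ES = 9.883% × 1.754 = 17.335%.

17.335%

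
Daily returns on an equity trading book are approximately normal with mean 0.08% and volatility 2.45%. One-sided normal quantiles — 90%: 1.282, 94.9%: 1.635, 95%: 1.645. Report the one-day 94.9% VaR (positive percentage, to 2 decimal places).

VaR = −μ + z·σ = −(0.08%) + 1.635 × 2.45% = 3.926%.

3.93%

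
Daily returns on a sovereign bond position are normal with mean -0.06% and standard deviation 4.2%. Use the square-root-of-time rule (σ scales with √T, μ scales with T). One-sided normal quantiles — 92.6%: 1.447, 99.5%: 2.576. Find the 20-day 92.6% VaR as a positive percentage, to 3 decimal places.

σ_{20d} = 4.2% × √20 = 18.783%; μ_{20d} = 20 × -0.06% = -1.200%.
VaR = −(-1.200%) + 1.447 × 18.783% = 28.379%.

28.379%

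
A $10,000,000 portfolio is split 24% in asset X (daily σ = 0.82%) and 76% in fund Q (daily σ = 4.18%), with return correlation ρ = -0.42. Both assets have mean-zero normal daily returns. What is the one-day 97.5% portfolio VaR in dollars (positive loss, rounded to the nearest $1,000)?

σ_p² = 0.24²·0.82² + 0.76²·4.18² + 2·-0.42·0.24·0.76·0.82·4.18 = 9.6056 (%²).
σ_p = √9.6056 = 3.099%.
At 97.5%, z = 1.960.
VaR = 1.960 × 3.099% = 6.074%; on $10,000,000 that is $607,400.

$607,000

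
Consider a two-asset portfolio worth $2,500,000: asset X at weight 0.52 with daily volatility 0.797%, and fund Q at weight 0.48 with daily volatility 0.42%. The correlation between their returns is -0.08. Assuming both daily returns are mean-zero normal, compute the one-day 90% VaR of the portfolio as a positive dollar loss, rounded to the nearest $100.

$14,300

σ_p² = 0.52²·0.797² + 0.48²·0.42² + 2·-0.08·0.52·0.48·0.797·0.42 = 0.1990 (%²).
σ_p = √0.1990 = 0.446%.
At 90%, z = 1.282.
VaR = 1.282 × 0.446% = 0.572%; on $2,500,000 that is $14,300.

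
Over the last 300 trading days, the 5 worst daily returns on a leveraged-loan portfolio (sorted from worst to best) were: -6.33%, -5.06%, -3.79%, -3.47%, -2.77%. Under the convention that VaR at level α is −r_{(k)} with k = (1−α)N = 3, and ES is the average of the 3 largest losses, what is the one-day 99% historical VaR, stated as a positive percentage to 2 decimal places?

3.79%

k = 3; the 3rd lowest return is -3.79%, so VaR = 3.79%.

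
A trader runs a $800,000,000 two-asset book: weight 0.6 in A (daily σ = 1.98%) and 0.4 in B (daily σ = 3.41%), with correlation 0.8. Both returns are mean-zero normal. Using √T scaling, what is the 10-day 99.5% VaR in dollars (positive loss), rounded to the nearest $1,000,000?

σ_p = √(0.6²·1.98² + 0.4²·3.41² + 2·0.8·0.6·0.4·1.98·3.41) = 2.422%.
σ_{10d} = 2.422% × √10 = 7.659%.
z(99.5%) = 2.576.
VaR = 2.576 × 7.659% = 19.730%; on $800,000,000 that is $157,840,000.

$158,000,000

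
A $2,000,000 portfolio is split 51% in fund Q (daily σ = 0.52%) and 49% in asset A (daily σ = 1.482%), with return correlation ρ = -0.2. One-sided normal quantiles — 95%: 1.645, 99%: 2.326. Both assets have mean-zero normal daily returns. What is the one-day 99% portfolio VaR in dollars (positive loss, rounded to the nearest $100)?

$33,600

σ_p² = 0.51²·0.52² + 0.49²·1.482² + 2·-0.2·0.51·0.49·0.52·1.482 = 0.5206 (%²).
σ_p = √0.5206 = 0.722%.
VaR = 2.326 × 0.722% = 1.679%; on $2,000,000 that is $33,580.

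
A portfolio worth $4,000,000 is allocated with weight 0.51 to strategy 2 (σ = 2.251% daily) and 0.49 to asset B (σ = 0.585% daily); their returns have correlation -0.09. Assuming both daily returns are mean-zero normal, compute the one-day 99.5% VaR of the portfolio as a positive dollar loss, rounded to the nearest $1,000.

σ_p² = 0.51²·2.251² + 0.49²·0.585² + 2·-0.09·0.51·0.49·2.251·0.585 = 1.3409 (%²).
σ_p = √1.3409 = 1.158%.
At 99.5%, z = 2.576.
VaR = 2.576 × 1.158% = 2.983%; on $4,000,000 that is $119,320.

$119,000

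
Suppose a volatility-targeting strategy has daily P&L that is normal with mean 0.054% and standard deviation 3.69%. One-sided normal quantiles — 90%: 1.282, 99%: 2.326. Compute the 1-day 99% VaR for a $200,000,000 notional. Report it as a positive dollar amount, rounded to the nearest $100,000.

VaR = −μ + z·σ = −(0.054%) + 2.326 × 3.69% = 8.529%.
On $200,000,000: 0.08529 × $200,000,000 = $17,058,000.

$17,100,000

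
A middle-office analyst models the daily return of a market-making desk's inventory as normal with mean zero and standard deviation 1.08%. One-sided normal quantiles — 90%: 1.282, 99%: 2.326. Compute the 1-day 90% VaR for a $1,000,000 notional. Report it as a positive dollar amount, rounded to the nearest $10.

VaR = z·σ = 1.282 × 1.08% = 1.385%.
On $1,000,000: 0.01385 × $1,000,000 = $13,850.

$13,850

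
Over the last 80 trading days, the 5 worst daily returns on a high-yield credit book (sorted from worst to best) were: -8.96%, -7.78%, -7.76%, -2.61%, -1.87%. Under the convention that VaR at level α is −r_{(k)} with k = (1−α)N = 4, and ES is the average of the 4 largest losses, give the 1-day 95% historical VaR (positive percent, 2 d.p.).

2.61%

k = 4; the 4th lowest return is -2.61%, so VaR = 2.61%.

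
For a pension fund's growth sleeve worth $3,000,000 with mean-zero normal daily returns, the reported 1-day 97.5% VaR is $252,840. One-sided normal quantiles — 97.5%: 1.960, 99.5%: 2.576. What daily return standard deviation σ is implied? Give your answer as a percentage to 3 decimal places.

VaR as a fraction: $252,840 / $3,000,000 = 8.428%.
σ = VaR / z = 8.428% / 1.960 = 4.300%.

4.300%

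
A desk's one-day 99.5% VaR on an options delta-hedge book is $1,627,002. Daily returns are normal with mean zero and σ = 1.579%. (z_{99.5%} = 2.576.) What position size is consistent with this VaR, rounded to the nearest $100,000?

VaR as a fraction of value: z·σ = 2.576 × 1.579% = 4.0675%.
Position = $1,627,002 / 0.040675 = $40,000,010.

$40,000,000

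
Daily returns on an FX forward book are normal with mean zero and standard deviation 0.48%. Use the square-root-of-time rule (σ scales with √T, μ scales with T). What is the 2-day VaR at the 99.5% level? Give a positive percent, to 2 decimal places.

At 99.5%, z = 2.576.
σ_{2d} = 0.48% × √2 = 0.679%.
VaR = 2.576 × 0.679% = 1.749%.

1.75%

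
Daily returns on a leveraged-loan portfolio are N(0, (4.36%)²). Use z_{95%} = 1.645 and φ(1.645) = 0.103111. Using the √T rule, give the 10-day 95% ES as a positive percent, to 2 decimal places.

σ_{10d} = 4.36% × √10 = 13.788%.
ES multiplier = φ(z)/(1−α) = 0.103111/0.05 = 2.062.
ES = 13.788% × 2.062 = 28.431%.

28.43%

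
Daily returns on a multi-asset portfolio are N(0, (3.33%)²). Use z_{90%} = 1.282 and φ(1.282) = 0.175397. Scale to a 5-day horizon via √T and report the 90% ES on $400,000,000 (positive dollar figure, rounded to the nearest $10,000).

σ_{5d} = 3.33% × √5 = 7.446%.
ES multiplier = φ(z)/(1−α) = 0.175397/0.1 = 1.754.
ES = 7.446% × 1.754 = 13.060%; on $400,000,000: $52,240,000.

$52,240,000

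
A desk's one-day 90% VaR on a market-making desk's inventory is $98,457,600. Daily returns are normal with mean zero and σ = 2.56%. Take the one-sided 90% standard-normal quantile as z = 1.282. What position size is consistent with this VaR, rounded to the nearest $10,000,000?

VaR as a fraction of value: z·σ = 1.282 × 2.56% = 3.28192%.
Position = $98,457,600 / 0.0328192 = $3,000,000,000.

$3,000,000,000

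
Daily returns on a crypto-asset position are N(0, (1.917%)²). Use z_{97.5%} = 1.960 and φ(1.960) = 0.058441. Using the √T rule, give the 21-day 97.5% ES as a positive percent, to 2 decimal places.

20.54%

σ_{21d} = 1.917% × √21 = 8.785%.
ES multiplier = φ(z)/(1−α) = 0.058441/0.025 = 2.338.
ES = 8.785% × 2.338 = 20.539%.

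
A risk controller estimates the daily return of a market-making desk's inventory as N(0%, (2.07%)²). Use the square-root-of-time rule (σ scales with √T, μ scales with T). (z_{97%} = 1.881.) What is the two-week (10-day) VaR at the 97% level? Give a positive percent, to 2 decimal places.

σ_{10d} = 2.07% × √10 = 6.546%.
VaR = 1.881 × 6.546% = 12.313%.

12.31%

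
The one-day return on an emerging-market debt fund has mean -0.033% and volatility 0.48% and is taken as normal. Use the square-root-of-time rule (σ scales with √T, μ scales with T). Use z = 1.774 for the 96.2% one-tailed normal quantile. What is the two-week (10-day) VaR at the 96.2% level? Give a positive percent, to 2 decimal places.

σ_{10d} = 0.48% × √10 = 1.518%; μ_{10d} = 10 × -0.033% = -0.330%.
VaR = −(-0.330%) + 1.774 × 1.518% = 3.023%.

3.02%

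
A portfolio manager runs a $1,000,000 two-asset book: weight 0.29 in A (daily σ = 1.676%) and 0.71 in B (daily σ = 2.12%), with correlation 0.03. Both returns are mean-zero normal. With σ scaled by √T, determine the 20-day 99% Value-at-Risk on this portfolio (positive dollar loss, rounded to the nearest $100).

$166,000

σ_p = √(0.29²·1.676² + 0.71²·2.12² + 2·0.03·0.29·0.71·1.676·2.12) = 1.596%.
σ_{20d} = 1.596% × √20 = 7.138%.
z(99%) = 2.326.
VaR = 2.326 × 7.138% = 16.603%; on $1,000,000 that is $166,030.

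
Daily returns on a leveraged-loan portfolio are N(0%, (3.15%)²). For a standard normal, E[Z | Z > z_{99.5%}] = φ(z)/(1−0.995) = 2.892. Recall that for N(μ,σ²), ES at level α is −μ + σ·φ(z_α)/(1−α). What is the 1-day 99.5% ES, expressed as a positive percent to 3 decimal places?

9.110%

ES = 3.15% × 2.892 = 9.110%.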